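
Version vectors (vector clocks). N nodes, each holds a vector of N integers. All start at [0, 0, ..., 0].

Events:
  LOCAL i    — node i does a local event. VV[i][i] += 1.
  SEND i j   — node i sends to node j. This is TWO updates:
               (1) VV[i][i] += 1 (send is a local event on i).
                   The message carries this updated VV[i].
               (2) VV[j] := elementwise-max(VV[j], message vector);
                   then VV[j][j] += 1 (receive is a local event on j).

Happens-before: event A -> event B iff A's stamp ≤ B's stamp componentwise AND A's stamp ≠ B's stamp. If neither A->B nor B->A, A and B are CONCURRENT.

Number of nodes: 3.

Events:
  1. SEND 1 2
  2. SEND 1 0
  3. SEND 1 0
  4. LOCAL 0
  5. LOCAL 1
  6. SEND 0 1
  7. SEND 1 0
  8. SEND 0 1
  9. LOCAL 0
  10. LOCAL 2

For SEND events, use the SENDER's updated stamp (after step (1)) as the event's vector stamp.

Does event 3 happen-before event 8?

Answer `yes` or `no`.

Initial: VV[0]=[0, 0, 0]
Initial: VV[1]=[0, 0, 0]
Initial: VV[2]=[0, 0, 0]
Event 1: SEND 1->2: VV[1][1]++ -> VV[1]=[0, 1, 0], msg_vec=[0, 1, 0]; VV[2]=max(VV[2],msg_vec) then VV[2][2]++ -> VV[2]=[0, 1, 1]
Event 2: SEND 1->0: VV[1][1]++ -> VV[1]=[0, 2, 0], msg_vec=[0, 2, 0]; VV[0]=max(VV[0],msg_vec) then VV[0][0]++ -> VV[0]=[1, 2, 0]
Event 3: SEND 1->0: VV[1][1]++ -> VV[1]=[0, 3, 0], msg_vec=[0, 3, 0]; VV[0]=max(VV[0],msg_vec) then VV[0][0]++ -> VV[0]=[2, 3, 0]
Event 4: LOCAL 0: VV[0][0]++ -> VV[0]=[3, 3, 0]
Event 5: LOCAL 1: VV[1][1]++ -> VV[1]=[0, 4, 0]
Event 6: SEND 0->1: VV[0][0]++ -> VV[0]=[4, 3, 0], msg_vec=[4, 3, 0]; VV[1]=max(VV[1],msg_vec) then VV[1][1]++ -> VV[1]=[4, 5, 0]
Event 7: SEND 1->0: VV[1][1]++ -> VV[1]=[4, 6, 0], msg_vec=[4, 6, 0]; VV[0]=max(VV[0],msg_vec) then VV[0][0]++ -> VV[0]=[5, 6, 0]
Event 8: SEND 0->1: VV[0][0]++ -> VV[0]=[6, 6, 0], msg_vec=[6, 6, 0]; VV[1]=max(VV[1],msg_vec) then VV[1][1]++ -> VV[1]=[6, 7, 0]
Event 9: LOCAL 0: VV[0][0]++ -> VV[0]=[7, 6, 0]
Event 10: LOCAL 2: VV[2][2]++ -> VV[2]=[0, 1, 2]
Event 3 stamp: [0, 3, 0]
Event 8 stamp: [6, 6, 0]
[0, 3, 0] <= [6, 6, 0]? True. Equal? False. Happens-before: True

Answer: yes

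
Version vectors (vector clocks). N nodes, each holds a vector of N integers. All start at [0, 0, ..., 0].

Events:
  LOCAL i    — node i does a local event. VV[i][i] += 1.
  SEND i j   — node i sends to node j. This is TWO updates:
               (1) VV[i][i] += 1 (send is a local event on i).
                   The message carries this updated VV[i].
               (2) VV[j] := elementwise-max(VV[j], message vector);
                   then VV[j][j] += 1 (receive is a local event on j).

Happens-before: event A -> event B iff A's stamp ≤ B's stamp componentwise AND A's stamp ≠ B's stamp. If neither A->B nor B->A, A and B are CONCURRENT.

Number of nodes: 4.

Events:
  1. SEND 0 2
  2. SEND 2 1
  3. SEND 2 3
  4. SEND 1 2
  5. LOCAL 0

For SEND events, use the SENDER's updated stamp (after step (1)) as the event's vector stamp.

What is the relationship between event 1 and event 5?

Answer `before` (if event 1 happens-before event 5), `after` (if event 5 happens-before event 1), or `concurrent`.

Answer: before

Derivation:
Initial: VV[0]=[0, 0, 0, 0]
Initial: VV[1]=[0, 0, 0, 0]
Initial: VV[2]=[0, 0, 0, 0]
Initial: VV[3]=[0, 0, 0, 0]
Event 1: SEND 0->2: VV[0][0]++ -> VV[0]=[1, 0, 0, 0], msg_vec=[1, 0, 0, 0]; VV[2]=max(VV[2],msg_vec) then VV[2][2]++ -> VV[2]=[1, 0, 1, 0]
Event 2: SEND 2->1: VV[2][2]++ -> VV[2]=[1, 0, 2, 0], msg_vec=[1, 0, 2, 0]; VV[1]=max(VV[1],msg_vec) then VV[1][1]++ -> VV[1]=[1, 1, 2, 0]
Event 3: SEND 2->3: VV[2][2]++ -> VV[2]=[1, 0, 3, 0], msg_vec=[1, 0, 3, 0]; VV[3]=max(VV[3],msg_vec) then VV[3][3]++ -> VV[3]=[1, 0, 3, 1]
Event 4: SEND 1->2: VV[1][1]++ -> VV[1]=[1, 2, 2, 0], msg_vec=[1, 2, 2, 0]; VV[2]=max(VV[2],msg_vec) then VV[2][2]++ -> VV[2]=[1, 2, 4, 0]
Event 5: LOCAL 0: VV[0][0]++ -> VV[0]=[2, 0, 0, 0]
Event 1 stamp: [1, 0, 0, 0]
Event 5 stamp: [2, 0, 0, 0]
[1, 0, 0, 0] <= [2, 0, 0, 0]? True
[2, 0, 0, 0] <= [1, 0, 0, 0]? False
Relation: before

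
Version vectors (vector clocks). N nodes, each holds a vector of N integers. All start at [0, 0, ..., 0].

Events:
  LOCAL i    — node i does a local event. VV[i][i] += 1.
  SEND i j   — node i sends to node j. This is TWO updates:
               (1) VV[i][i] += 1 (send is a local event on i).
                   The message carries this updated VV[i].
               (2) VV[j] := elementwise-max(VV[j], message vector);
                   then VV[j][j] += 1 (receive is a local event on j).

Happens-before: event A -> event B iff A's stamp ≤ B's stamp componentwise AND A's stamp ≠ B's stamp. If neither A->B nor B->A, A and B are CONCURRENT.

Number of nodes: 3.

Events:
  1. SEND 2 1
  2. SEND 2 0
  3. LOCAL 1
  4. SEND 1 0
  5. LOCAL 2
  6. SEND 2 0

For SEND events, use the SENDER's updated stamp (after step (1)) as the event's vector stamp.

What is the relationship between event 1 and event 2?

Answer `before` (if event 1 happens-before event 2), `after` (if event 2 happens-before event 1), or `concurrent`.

Initial: VV[0]=[0, 0, 0]
Initial: VV[1]=[0, 0, 0]
Initial: VV[2]=[0, 0, 0]
Event 1: SEND 2->1: VV[2][2]++ -> VV[2]=[0, 0, 1], msg_vec=[0, 0, 1]; VV[1]=max(VV[1],msg_vec) then VV[1][1]++ -> VV[1]=[0, 1, 1]
Event 2: SEND 2->0: VV[2][2]++ -> VV[2]=[0, 0, 2], msg_vec=[0, 0, 2]; VV[0]=max(VV[0],msg_vec) then VV[0][0]++ -> VV[0]=[1, 0, 2]
Event 3: LOCAL 1: VV[1][1]++ -> VV[1]=[0, 2, 1]
Event 4: SEND 1->0: VV[1][1]++ -> VV[1]=[0, 3, 1], msg_vec=[0, 3, 1]; VV[0]=max(VV[0],msg_vec) then VV[0][0]++ -> VV[0]=[2, 3, 2]
Event 5: LOCAL 2: VV[2][2]++ -> VV[2]=[0, 0, 3]
Event 6: SEND 2->0: VV[2][2]++ -> VV[2]=[0, 0, 4], msg_vec=[0, 0, 4]; VV[0]=max(VV[0],msg_vec) then VV[0][0]++ -> VV[0]=[3, 3, 4]
Event 1 stamp: [0, 0, 1]
Event 2 stamp: [0, 0, 2]
[0, 0, 1] <= [0, 0, 2]? True
[0, 0, 2] <= [0, 0, 1]? False
Relation: before

Answer: before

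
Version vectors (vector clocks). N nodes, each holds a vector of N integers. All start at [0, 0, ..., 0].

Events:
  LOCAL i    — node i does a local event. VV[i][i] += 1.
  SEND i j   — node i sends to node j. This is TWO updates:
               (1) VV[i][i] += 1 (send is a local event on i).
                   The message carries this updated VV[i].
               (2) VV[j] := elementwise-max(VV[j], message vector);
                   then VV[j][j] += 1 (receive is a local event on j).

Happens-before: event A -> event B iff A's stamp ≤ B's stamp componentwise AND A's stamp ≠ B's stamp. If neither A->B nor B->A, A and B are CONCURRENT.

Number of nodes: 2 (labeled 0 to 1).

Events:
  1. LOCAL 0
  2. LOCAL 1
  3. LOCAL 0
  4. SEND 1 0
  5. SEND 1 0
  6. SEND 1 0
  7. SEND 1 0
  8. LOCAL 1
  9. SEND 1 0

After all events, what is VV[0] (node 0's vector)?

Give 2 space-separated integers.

Answer: 7 7

Derivation:
Initial: VV[0]=[0, 0]
Initial: VV[1]=[0, 0]
Event 1: LOCAL 0: VV[0][0]++ -> VV[0]=[1, 0]
Event 2: LOCAL 1: VV[1][1]++ -> VV[1]=[0, 1]
Event 3: LOCAL 0: VV[0][0]++ -> VV[0]=[2, 0]
Event 4: SEND 1->0: VV[1][1]++ -> VV[1]=[0, 2], msg_vec=[0, 2]; VV[0]=max(VV[0],msg_vec) then VV[0][0]++ -> VV[0]=[3, 2]
Event 5: SEND 1->0: VV[1][1]++ -> VV[1]=[0, 3], msg_vec=[0, 3]; VV[0]=max(VV[0],msg_vec) then VV[0][0]++ -> VV[0]=[4, 3]
Event 6: SEND 1->0: VV[1][1]++ -> VV[1]=[0, 4], msg_vec=[0, 4]; VV[0]=max(VV[0],msg_vec) then VV[0][0]++ -> VV[0]=[5, 4]
Event 7: SEND 1->0: VV[1][1]++ -> VV[1]=[0, 5], msg_vec=[0, 5]; VV[0]=max(VV[0],msg_vec) then VV[0][0]++ -> VV[0]=[6, 5]
Event 8: LOCAL 1: VV[1][1]++ -> VV[1]=[0, 6]
Event 9: SEND 1->0: VV[1][1]++ -> VV[1]=[0, 7], msg_vec=[0, 7]; VV[0]=max(VV[0],msg_vec) then VV[0][0]++ -> VV[0]=[7, 7]
Final vectors: VV[0]=[7, 7]; VV[1]=[0, 7]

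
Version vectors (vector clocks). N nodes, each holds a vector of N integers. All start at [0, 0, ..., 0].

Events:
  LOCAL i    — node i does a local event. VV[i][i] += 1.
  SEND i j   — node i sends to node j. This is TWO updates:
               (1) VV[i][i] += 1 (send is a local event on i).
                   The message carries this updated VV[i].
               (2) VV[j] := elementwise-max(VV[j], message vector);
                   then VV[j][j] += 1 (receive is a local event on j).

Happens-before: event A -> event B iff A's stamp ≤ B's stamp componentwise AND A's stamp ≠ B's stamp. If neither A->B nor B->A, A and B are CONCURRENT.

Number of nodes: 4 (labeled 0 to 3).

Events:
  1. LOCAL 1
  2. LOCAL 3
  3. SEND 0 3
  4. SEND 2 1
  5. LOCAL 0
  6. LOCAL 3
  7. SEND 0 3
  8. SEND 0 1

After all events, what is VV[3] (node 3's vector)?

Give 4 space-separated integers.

Answer: 3 0 0 4

Derivation:
Initial: VV[0]=[0, 0, 0, 0]
Initial: VV[1]=[0, 0, 0, 0]
Initial: VV[2]=[0, 0, 0, 0]
Initial: VV[3]=[0, 0, 0, 0]
Event 1: LOCAL 1: VV[1][1]++ -> VV[1]=[0, 1, 0, 0]
Event 2: LOCAL 3: VV[3][3]++ -> VV[3]=[0, 0, 0, 1]
Event 3: SEND 0->3: VV[0][0]++ -> VV[0]=[1, 0, 0, 0], msg_vec=[1, 0, 0, 0]; VV[3]=max(VV[3],msg_vec) then VV[3][3]++ -> VV[3]=[1, 0, 0, 2]
Event 4: SEND 2->1: VV[2][2]++ -> VV[2]=[0, 0, 1, 0], msg_vec=[0, 0, 1, 0]; VV[1]=max(VV[1],msg_vec) then VV[1][1]++ -> VV[1]=[0, 2, 1, 0]
Event 5: LOCAL 0: VV[0][0]++ -> VV[0]=[2, 0, 0, 0]
Event 6: LOCAL 3: VV[3][3]++ -> VV[3]=[1, 0, 0, 3]
Event 7: SEND 0->3: VV[0][0]++ -> VV[0]=[3, 0, 0, 0], msg_vec=[3, 0, 0, 0]; VV[3]=max(VV[3],msg_vec) then VV[3][3]++ -> VV[3]=[3, 0, 0, 4]
Event 8: SEND 0->1: VV[0][0]++ -> VV[0]=[4, 0, 0, 0], msg_vec=[4, 0, 0, 0]; VV[1]=max(VV[1],msg_vec) then VV[1][1]++ -> VV[1]=[4, 3, 1, 0]
Final vectors: VV[0]=[4, 0, 0, 0]; VV[1]=[4, 3, 1, 0]; VV[2]=[0, 0, 1, 0]; VV[3]=[3, 0, 0, 4]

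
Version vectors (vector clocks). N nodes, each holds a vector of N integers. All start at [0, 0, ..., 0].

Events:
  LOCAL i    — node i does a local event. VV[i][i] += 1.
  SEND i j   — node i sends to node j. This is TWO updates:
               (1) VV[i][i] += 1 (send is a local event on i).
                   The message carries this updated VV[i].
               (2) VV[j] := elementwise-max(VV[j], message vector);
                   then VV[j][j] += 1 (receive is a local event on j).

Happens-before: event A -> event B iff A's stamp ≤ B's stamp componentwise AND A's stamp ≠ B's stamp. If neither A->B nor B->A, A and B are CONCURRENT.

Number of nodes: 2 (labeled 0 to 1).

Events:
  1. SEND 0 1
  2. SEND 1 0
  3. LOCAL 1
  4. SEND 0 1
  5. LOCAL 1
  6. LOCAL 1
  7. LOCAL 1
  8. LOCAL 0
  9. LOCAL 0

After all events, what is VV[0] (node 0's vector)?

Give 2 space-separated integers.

Initial: VV[0]=[0, 0]
Initial: VV[1]=[0, 0]
Event 1: SEND 0->1: VV[0][0]++ -> VV[0]=[1, 0], msg_vec=[1, 0]; VV[1]=max(VV[1],msg_vec) then VV[1][1]++ -> VV[1]=[1, 1]
Event 2: SEND 1->0: VV[1][1]++ -> VV[1]=[1, 2], msg_vec=[1, 2]; VV[0]=max(VV[0],msg_vec) then VV[0][0]++ -> VV[0]=[2, 2]
Event 3: LOCAL 1: VV[1][1]++ -> VV[1]=[1, 3]
Event 4: SEND 0->1: VV[0][0]++ -> VV[0]=[3, 2], msg_vec=[3, 2]; VV[1]=max(VV[1],msg_vec) then VV[1][1]++ -> VV[1]=[3, 4]
Event 5: LOCAL 1: VV[1][1]++ -> VV[1]=[3, 5]
Event 6: LOCAL 1: VV[1][1]++ -> VV[1]=[3, 6]
Event 7: LOCAL 1: VV[1][1]++ -> VV[1]=[3, 7]
Event 8: LOCAL 0: VV[0][0]++ -> VV[0]=[4, 2]
Event 9: LOCAL 0: VV[0][0]++ -> VV[0]=[5, 2]
Final vectors: VV[0]=[5, 2]; VV[1]=[3, 7]

Answer: 5 2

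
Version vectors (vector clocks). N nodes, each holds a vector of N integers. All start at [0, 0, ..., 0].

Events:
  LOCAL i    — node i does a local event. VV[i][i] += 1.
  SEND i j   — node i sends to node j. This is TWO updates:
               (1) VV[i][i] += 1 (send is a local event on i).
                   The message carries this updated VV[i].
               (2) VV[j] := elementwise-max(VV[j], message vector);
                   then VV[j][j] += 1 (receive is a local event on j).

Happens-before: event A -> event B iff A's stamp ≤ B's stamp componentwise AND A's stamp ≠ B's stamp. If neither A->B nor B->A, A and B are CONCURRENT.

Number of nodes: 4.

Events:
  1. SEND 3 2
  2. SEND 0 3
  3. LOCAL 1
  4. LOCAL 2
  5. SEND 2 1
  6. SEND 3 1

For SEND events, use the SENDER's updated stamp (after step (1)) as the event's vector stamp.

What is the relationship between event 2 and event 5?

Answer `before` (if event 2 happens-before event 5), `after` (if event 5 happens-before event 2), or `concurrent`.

Answer: concurrent

Derivation:
Initial: VV[0]=[0, 0, 0, 0]
Initial: VV[1]=[0, 0, 0, 0]
Initial: VV[2]=[0, 0, 0, 0]
Initial: VV[3]=[0, 0, 0, 0]
Event 1: SEND 3->2: VV[3][3]++ -> VV[3]=[0, 0, 0, 1], msg_vec=[0, 0, 0, 1]; VV[2]=max(VV[2],msg_vec) then VV[2][2]++ -> VV[2]=[0, 0, 1, 1]
Event 2: SEND 0->3: VV[0][0]++ -> VV[0]=[1, 0, 0, 0], msg_vec=[1, 0, 0, 0]; VV[3]=max(VV[3],msg_vec) then VV[3][3]++ -> VV[3]=[1, 0, 0, 2]
Event 3: LOCAL 1: VV[1][1]++ -> VV[1]=[0, 1, 0, 0]
Event 4: LOCAL 2: VV[2][2]++ -> VV[2]=[0, 0, 2, 1]
Event 5: SEND 2->1: VV[2][2]++ -> VV[2]=[0, 0, 3, 1], msg_vec=[0, 0, 3, 1]; VV[1]=max(VV[1],msg_vec) then VV[1][1]++ -> VV[1]=[0, 2, 3, 1]
Event 6: SEND 3->1: VV[3][3]++ -> VV[3]=[1, 0, 0, 3], msg_vec=[1, 0, 0, 3]; VV[1]=max(VV[1],msg_vec) then VV[1][1]++ -> VV[1]=[1, 3, 3, 3]
Event 2 stamp: [1, 0, 0, 0]
Event 5 stamp: [0, 0, 3, 1]
[1, 0, 0, 0] <= [0, 0, 3, 1]? False
[0, 0, 3, 1] <= [1, 0, 0, 0]? False
Relation: concurrent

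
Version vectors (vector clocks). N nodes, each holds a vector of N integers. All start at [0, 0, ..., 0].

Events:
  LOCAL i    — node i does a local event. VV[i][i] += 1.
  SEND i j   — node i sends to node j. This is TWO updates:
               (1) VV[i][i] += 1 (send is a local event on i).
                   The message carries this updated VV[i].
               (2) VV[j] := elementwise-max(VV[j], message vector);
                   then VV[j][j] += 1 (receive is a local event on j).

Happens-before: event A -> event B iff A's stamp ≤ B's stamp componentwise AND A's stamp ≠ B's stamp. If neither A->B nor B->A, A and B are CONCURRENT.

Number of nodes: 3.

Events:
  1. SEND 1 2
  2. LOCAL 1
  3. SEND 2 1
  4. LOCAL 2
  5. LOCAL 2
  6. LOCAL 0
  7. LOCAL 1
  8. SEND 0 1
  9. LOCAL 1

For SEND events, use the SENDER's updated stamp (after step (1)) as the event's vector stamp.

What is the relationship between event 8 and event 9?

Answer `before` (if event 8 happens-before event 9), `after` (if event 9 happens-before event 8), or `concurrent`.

Initial: VV[0]=[0, 0, 0]
Initial: VV[1]=[0, 0, 0]
Initial: VV[2]=[0, 0, 0]
Event 1: SEND 1->2: VV[1][1]++ -> VV[1]=[0, 1, 0], msg_vec=[0, 1, 0]; VV[2]=max(VV[2],msg_vec) then VV[2][2]++ -> VV[2]=[0, 1, 1]
Event 2: LOCAL 1: VV[1][1]++ -> VV[1]=[0, 2, 0]
Event 3: SEND 2->1: VV[2][2]++ -> VV[2]=[0, 1, 2], msg_vec=[0, 1, 2]; VV[1]=max(VV[1],msg_vec) then VV[1][1]++ -> VV[1]=[0, 3, 2]
Event 4: LOCAL 2: VV[2][2]++ -> VV[2]=[0, 1, 3]
Event 5: LOCAL 2: VV[2][2]++ -> VV[2]=[0, 1, 4]
Event 6: LOCAL 0: VV[0][0]++ -> VV[0]=[1, 0, 0]
Event 7: LOCAL 1: VV[1][1]++ -> VV[1]=[0, 4, 2]
Event 8: SEND 0->1: VV[0][0]++ -> VV[0]=[2, 0, 0], msg_vec=[2, 0, 0]; VV[1]=max(VV[1],msg_vec) then VV[1][1]++ -> VV[1]=[2, 5, 2]
Event 9: LOCAL 1: VV[1][1]++ -> VV[1]=[2, 6, 2]
Event 8 stamp: [2, 0, 0]
Event 9 stamp: [2, 6, 2]
[2, 0, 0] <= [2, 6, 2]? True
[2, 6, 2] <= [2, 0, 0]? False
Relation: before

Answer: before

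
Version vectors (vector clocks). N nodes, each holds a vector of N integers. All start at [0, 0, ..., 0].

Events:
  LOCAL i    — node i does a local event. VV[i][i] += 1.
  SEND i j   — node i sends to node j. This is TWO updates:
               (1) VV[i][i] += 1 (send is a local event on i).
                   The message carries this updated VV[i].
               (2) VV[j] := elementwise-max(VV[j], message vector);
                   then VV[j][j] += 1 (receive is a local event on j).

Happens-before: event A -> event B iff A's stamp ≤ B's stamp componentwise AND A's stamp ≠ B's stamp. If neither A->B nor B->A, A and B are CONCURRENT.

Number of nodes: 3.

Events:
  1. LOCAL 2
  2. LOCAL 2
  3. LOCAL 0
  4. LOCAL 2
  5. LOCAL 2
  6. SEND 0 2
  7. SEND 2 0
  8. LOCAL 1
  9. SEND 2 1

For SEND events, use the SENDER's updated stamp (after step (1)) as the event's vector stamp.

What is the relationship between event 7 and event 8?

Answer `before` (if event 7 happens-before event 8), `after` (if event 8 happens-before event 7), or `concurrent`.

Initial: VV[0]=[0, 0, 0]
Initial: VV[1]=[0, 0, 0]
Initial: VV[2]=[0, 0, 0]
Event 1: LOCAL 2: VV[2][2]++ -> VV[2]=[0, 0, 1]
Event 2: LOCAL 2: VV[2][2]++ -> VV[2]=[0, 0, 2]
Event 3: LOCAL 0: VV[0][0]++ -> VV[0]=[1, 0, 0]
Event 4: LOCAL 2: VV[2][2]++ -> VV[2]=[0, 0, 3]
Event 5: LOCAL 2: VV[2][2]++ -> VV[2]=[0, 0, 4]
Event 6: SEND 0->2: VV[0][0]++ -> VV[0]=[2, 0, 0], msg_vec=[2, 0, 0]; VV[2]=max(VV[2],msg_vec) then VV[2][2]++ -> VV[2]=[2, 0, 5]
Event 7: SEND 2->0: VV[2][2]++ -> VV[2]=[2, 0, 6], msg_vec=[2, 0, 6]; VV[0]=max(VV[0],msg_vec) then VV[0][0]++ -> VV[0]=[3, 0, 6]
Event 8: LOCAL 1: VV[1][1]++ -> VV[1]=[0, 1, 0]
Event 9: SEND 2->1: VV[2][2]++ -> VV[2]=[2, 0, 7], msg_vec=[2, 0, 7]; VV[1]=max(VV[1],msg_vec) then VV[1][1]++ -> VV[1]=[2, 2, 7]
Event 7 stamp: [2, 0, 6]
Event 8 stamp: [0, 1, 0]
[2, 0, 6] <= [0, 1, 0]? False
[0, 1, 0] <= [2, 0, 6]? False
Relation: concurrent

Answer: concurrent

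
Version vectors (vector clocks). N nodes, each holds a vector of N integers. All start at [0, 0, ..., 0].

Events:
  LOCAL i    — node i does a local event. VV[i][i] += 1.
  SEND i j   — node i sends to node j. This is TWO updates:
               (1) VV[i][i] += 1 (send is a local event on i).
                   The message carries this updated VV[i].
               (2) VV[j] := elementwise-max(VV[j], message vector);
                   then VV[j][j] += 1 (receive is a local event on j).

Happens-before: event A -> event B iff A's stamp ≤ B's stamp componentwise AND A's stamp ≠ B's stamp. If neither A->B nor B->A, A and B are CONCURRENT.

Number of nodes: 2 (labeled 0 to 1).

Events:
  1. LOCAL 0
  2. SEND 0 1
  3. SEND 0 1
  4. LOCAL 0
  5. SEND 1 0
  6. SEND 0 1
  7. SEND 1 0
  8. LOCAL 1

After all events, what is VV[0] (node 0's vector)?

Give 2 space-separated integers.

Initial: VV[0]=[0, 0]
Initial: VV[1]=[0, 0]
Event 1: LOCAL 0: VV[0][0]++ -> VV[0]=[1, 0]
Event 2: SEND 0->1: VV[0][0]++ -> VV[0]=[2, 0], msg_vec=[2, 0]; VV[1]=max(VV[1],msg_vec) then VV[1][1]++ -> VV[1]=[2, 1]
Event 3: SEND 0->1: VV[0][0]++ -> VV[0]=[3, 0], msg_vec=[3, 0]; VV[1]=max(VV[1],msg_vec) then VV[1][1]++ -> VV[1]=[3, 2]
Event 4: LOCAL 0: VV[0][0]++ -> VV[0]=[4, 0]
Event 5: SEND 1->0: VV[1][1]++ -> VV[1]=[3, 3], msg_vec=[3, 3]; VV[0]=max(VV[0],msg_vec) then VV[0][0]++ -> VV[0]=[5, 3]
Event 6: SEND 0->1: VV[0][0]++ -> VV[0]=[6, 3], msg_vec=[6, 3]; VV[1]=max(VV[1],msg_vec) then VV[1][1]++ -> VV[1]=[6, 4]
Event 7: SEND 1->0: VV[1][1]++ -> VV[1]=[6, 5], msg_vec=[6, 5]; VV[0]=max(VV[0],msg_vec) then VV[0][0]++ -> VV[0]=[7, 5]
Event 8: LOCAL 1: VV[1][1]++ -> VV[1]=[6, 6]
Final vectors: VV[0]=[7, 5]; VV[1]=[6, 6]

Answer: 7 5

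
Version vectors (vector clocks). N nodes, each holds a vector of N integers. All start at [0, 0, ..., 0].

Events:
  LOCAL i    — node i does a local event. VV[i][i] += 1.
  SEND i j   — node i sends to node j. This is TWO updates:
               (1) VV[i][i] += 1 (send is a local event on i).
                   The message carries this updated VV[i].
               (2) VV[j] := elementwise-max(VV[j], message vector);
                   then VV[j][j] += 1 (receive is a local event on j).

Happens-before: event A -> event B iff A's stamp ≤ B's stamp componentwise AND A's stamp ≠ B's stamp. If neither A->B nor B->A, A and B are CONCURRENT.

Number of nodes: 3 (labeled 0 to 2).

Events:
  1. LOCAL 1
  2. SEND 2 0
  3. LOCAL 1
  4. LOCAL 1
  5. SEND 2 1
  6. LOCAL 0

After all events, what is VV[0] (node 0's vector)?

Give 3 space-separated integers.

Answer: 2 0 1

Derivation:
Initial: VV[0]=[0, 0, 0]
Initial: VV[1]=[0, 0, 0]
Initial: VV[2]=[0, 0, 0]
Event 1: LOCAL 1: VV[1][1]++ -> VV[1]=[0, 1, 0]
Event 2: SEND 2->0: VV[2][2]++ -> VV[2]=[0, 0, 1], msg_vec=[0, 0, 1]; VV[0]=max(VV[0],msg_vec) then VV[0][0]++ -> VV[0]=[1, 0, 1]
Event 3: LOCAL 1: VV[1][1]++ -> VV[1]=[0, 2, 0]
Event 4: LOCAL 1: VV[1][1]++ -> VV[1]=[0, 3, 0]
Event 5: SEND 2->1: VV[2][2]++ -> VV[2]=[0, 0, 2], msg_vec=[0, 0, 2]; VV[1]=max(VV[1],msg_vec) then VV[1][1]++ -> VV[1]=[0, 4, 2]
Event 6: LOCAL 0: VV[0][0]++ -> VV[0]=[2, 0, 1]
Final vectors: VV[0]=[2, 0, 1]; VV[1]=[0, 4, 2]; VV[2]=[0, 0, 2]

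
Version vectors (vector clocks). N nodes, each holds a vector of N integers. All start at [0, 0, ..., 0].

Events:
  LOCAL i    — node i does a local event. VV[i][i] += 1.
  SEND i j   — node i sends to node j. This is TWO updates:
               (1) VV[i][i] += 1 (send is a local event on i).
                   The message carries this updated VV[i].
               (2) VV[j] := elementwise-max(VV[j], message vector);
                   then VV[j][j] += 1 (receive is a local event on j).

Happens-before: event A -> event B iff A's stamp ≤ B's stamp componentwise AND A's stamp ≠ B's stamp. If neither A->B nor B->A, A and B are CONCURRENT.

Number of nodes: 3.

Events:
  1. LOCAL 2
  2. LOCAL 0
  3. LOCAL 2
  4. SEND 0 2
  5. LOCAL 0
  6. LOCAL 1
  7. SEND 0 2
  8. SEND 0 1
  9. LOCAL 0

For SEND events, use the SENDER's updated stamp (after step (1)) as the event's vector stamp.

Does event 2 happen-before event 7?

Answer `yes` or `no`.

Initial: VV[0]=[0, 0, 0]
Initial: VV[1]=[0, 0, 0]
Initial: VV[2]=[0, 0, 0]
Event 1: LOCAL 2: VV[2][2]++ -> VV[2]=[0, 0, 1]
Event 2: LOCAL 0: VV[0][0]++ -> VV[0]=[1, 0, 0]
Event 3: LOCAL 2: VV[2][2]++ -> VV[2]=[0, 0, 2]
Event 4: SEND 0->2: VV[0][0]++ -> VV[0]=[2, 0, 0], msg_vec=[2, 0, 0]; VV[2]=max(VV[2],msg_vec) then VV[2][2]++ -> VV[2]=[2, 0, 3]
Event 5: LOCAL 0: VV[0][0]++ -> VV[0]=[3, 0, 0]
Event 6: LOCAL 1: VV[1][1]++ -> VV[1]=[0, 1, 0]
Event 7: SEND 0->2: VV[0][0]++ -> VV[0]=[4, 0, 0], msg_vec=[4, 0, 0]; VV[2]=max(VV[2],msg_vec) then VV[2][2]++ -> VV[2]=[4, 0, 4]
Event 8: SEND 0->1: VV[0][0]++ -> VV[0]=[5, 0, 0], msg_vec=[5, 0, 0]; VV[1]=max(VV[1],msg_vec) then VV[1][1]++ -> VV[1]=[5, 2, 0]
Event 9: LOCAL 0: VV[0][0]++ -> VV[0]=[6, 0, 0]
Event 2 stamp: [1, 0, 0]
Event 7 stamp: [4, 0, 0]
[1, 0, 0] <= [4, 0, 0]? True. Equal? False. Happens-before: True

Answer: yes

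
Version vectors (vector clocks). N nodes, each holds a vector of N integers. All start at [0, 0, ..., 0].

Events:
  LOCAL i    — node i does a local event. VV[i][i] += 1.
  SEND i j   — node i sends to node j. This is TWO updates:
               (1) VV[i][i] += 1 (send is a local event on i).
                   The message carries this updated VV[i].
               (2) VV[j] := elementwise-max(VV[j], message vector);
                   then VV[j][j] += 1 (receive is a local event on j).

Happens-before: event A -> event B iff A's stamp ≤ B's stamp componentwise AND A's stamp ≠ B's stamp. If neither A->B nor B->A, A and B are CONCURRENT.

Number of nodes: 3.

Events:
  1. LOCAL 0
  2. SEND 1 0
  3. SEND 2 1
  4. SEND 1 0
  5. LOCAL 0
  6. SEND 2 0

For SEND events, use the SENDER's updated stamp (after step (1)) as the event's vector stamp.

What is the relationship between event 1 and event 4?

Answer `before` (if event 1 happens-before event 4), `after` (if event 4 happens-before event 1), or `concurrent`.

Answer: concurrent

Derivation:
Initial: VV[0]=[0, 0, 0]
Initial: VV[1]=[0, 0, 0]
Initial: VV[2]=[0, 0, 0]
Event 1: LOCAL 0: VV[0][0]++ -> VV[0]=[1, 0, 0]
Event 2: SEND 1->0: VV[1][1]++ -> VV[1]=[0, 1, 0], msg_vec=[0, 1, 0]; VV[0]=max(VV[0],msg_vec) then VV[0][0]++ -> VV[0]=[2, 1, 0]
Event 3: SEND 2->1: VV[2][2]++ -> VV[2]=[0, 0, 1], msg_vec=[0, 0, 1]; VV[1]=max(VV[1],msg_vec) then VV[1][1]++ -> VV[1]=[0, 2, 1]
Event 4: SEND 1->0: VV[1][1]++ -> VV[1]=[0, 3, 1], msg_vec=[0, 3, 1]; VV[0]=max(VV[0],msg_vec) then VV[0][0]++ -> VV[0]=[3, 3, 1]
Event 5: LOCAL 0: VV[0][0]++ -> VV[0]=[4, 3, 1]
Event 6: SEND 2->0: VV[2][2]++ -> VV[2]=[0, 0, 2], msg_vec=[0, 0, 2]; VV[0]=max(VV[0],msg_vec) then VV[0][0]++ -> VV[0]=[5, 3, 2]
Event 1 stamp: [1, 0, 0]
Event 4 stamp: [0, 3, 1]
[1, 0, 0] <= [0, 3, 1]? False
[0, 3, 1] <= [1, 0, 0]? False
Relation: concurrent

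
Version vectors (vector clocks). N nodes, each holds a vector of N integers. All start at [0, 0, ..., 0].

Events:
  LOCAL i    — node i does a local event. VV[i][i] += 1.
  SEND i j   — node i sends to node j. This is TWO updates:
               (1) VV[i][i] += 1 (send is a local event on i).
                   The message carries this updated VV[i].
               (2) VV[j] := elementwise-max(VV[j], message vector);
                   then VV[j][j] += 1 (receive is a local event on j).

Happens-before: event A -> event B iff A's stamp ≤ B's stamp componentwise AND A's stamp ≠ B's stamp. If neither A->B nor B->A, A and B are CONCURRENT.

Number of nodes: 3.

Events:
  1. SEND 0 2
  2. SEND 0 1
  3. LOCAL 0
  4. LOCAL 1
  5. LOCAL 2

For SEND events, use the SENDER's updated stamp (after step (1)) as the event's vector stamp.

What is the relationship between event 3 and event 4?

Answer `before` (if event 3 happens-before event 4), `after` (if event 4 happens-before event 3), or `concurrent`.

Initial: VV[0]=[0, 0, 0]
Initial: VV[1]=[0, 0, 0]
Initial: VV[2]=[0, 0, 0]
Event 1: SEND 0->2: VV[0][0]++ -> VV[0]=[1, 0, 0], msg_vec=[1, 0, 0]; VV[2]=max(VV[2],msg_vec) then VV[2][2]++ -> VV[2]=[1, 0, 1]
Event 2: SEND 0->1: VV[0][0]++ -> VV[0]=[2, 0, 0], msg_vec=[2, 0, 0]; VV[1]=max(VV[1],msg_vec) then VV[1][1]++ -> VV[1]=[2, 1, 0]
Event 3: LOCAL 0: VV[0][0]++ -> VV[0]=[3, 0, 0]
Event 4: LOCAL 1: VV[1][1]++ -> VV[1]=[2, 2, 0]
Event 5: LOCAL 2: VV[2][2]++ -> VV[2]=[1, 0, 2]
Event 3 stamp: [3, 0, 0]
Event 4 stamp: [2, 2, 0]
[3, 0, 0] <= [2, 2, 0]? False
[2, 2, 0] <= [3, 0, 0]? False
Relation: concurrent

Answer: concurrent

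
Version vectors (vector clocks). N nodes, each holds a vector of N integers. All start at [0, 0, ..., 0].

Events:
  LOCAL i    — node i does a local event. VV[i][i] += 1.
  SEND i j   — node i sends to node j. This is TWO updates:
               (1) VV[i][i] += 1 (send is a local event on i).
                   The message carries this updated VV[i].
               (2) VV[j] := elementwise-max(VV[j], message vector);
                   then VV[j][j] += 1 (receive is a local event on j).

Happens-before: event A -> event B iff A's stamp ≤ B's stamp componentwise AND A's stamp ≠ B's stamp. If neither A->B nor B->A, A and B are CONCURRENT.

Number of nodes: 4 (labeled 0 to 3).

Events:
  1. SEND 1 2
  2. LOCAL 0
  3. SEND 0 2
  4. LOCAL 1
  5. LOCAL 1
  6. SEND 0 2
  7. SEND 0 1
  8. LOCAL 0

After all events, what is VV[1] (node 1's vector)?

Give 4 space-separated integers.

Initial: VV[0]=[0, 0, 0, 0]
Initial: VV[1]=[0, 0, 0, 0]
Initial: VV[2]=[0, 0, 0, 0]
Initial: VV[3]=[0, 0, 0, 0]
Event 1: SEND 1->2: VV[1][1]++ -> VV[1]=[0, 1, 0, 0], msg_vec=[0, 1, 0, 0]; VV[2]=max(VV[2],msg_vec) then VV[2][2]++ -> VV[2]=[0, 1, 1, 0]
Event 2: LOCAL 0: VV[0][0]++ -> VV[0]=[1, 0, 0, 0]
Event 3: SEND 0->2: VV[0][0]++ -> VV[0]=[2, 0, 0, 0], msg_vec=[2, 0, 0, 0]; VV[2]=max(VV[2],msg_vec) then VV[2][2]++ -> VV[2]=[2, 1, 2, 0]
Event 4: LOCAL 1: VV[1][1]++ -> VV[1]=[0, 2, 0, 0]
Event 5: LOCAL 1: VV[1][1]++ -> VV[1]=[0, 3, 0, 0]
Event 6: SEND 0->2: VV[0][0]++ -> VV[0]=[3, 0, 0, 0], msg_vec=[3, 0, 0, 0]; VV[2]=max(VV[2],msg_vec) then VV[2][2]++ -> VV[2]=[3, 1, 3, 0]
Event 7: SEND 0->1: VV[0][0]++ -> VV[0]=[4, 0, 0, 0], msg_vec=[4, 0, 0, 0]; VV[1]=max(VV[1],msg_vec) then VV[1][1]++ -> VV[1]=[4, 4, 0, 0]
Event 8: LOCAL 0: VV[0][0]++ -> VV[0]=[5, 0, 0, 0]
Final vectors: VV[0]=[5, 0, 0, 0]; VV[1]=[4, 4, 0, 0]; VV[2]=[3, 1, 3, 0]; VV[3]=[0, 0, 0, 0]

Answer: 4 4 0 0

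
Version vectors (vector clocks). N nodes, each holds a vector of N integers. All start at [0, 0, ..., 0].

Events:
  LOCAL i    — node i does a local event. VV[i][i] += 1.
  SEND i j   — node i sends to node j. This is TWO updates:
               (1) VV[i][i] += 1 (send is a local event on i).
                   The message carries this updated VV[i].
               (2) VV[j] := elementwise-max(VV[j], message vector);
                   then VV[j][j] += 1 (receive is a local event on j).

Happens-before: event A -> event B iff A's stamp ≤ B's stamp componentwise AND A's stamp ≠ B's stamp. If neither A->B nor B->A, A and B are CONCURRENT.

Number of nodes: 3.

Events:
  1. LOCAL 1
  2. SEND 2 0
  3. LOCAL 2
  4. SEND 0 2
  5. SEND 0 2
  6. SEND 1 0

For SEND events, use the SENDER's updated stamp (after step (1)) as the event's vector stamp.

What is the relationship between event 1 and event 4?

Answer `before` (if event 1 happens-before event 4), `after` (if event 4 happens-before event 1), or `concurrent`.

Initial: VV[0]=[0, 0, 0]
Initial: VV[1]=[0, 0, 0]
Initial: VV[2]=[0, 0, 0]
Event 1: LOCAL 1: VV[1][1]++ -> VV[1]=[0, 1, 0]
Event 2: SEND 2->0: VV[2][2]++ -> VV[2]=[0, 0, 1], msg_vec=[0, 0, 1]; VV[0]=max(VV[0],msg_vec) then VV[0][0]++ -> VV[0]=[1, 0, 1]
Event 3: LOCAL 2: VV[2][2]++ -> VV[2]=[0, 0, 2]
Event 4: SEND 0->2: VV[0][0]++ -> VV[0]=[2, 0, 1], msg_vec=[2, 0, 1]; VV[2]=max(VV[2],msg_vec) then VV[2][2]++ -> VV[2]=[2, 0, 3]
Event 5: SEND 0->2: VV[0][0]++ -> VV[0]=[3, 0, 1], msg_vec=[3, 0, 1]; VV[2]=max(VV[2],msg_vec) then VV[2][2]++ -> VV[2]=[3, 0, 4]
Event 6: SEND 1->0: VV[1][1]++ -> VV[1]=[0, 2, 0], msg_vec=[0, 2, 0]; VV[0]=max(VV[0],msg_vec) then VV[0][0]++ -> VV[0]=[4, 2, 1]
Event 1 stamp: [0, 1, 0]
Event 4 stamp: [2, 0, 1]
[0, 1, 0] <= [2, 0, 1]? False
[2, 0, 1] <= [0, 1, 0]? False
Relation: concurrent

Answer: concurrent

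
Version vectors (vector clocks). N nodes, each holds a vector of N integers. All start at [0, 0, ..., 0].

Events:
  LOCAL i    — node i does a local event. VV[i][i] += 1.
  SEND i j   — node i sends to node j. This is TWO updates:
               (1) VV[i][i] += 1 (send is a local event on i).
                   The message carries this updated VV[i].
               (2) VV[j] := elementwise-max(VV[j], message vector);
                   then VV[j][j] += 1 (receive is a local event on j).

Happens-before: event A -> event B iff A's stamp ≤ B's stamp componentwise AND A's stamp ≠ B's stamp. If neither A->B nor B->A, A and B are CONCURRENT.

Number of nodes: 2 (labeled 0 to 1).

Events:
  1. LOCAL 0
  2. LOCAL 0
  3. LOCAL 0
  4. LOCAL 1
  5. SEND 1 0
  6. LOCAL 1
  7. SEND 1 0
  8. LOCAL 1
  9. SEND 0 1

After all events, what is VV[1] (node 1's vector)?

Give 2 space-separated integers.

Initial: VV[0]=[0, 0]
Initial: VV[1]=[0, 0]
Event 1: LOCAL 0: VV[0][0]++ -> VV[0]=[1, 0]
Event 2: LOCAL 0: VV[0][0]++ -> VV[0]=[2, 0]
Event 3: LOCAL 0: VV[0][0]++ -> VV[0]=[3, 0]
Event 4: LOCAL 1: VV[1][1]++ -> VV[1]=[0, 1]
Event 5: SEND 1->0: VV[1][1]++ -> VV[1]=[0, 2], msg_vec=[0, 2]; VV[0]=max(VV[0],msg_vec) then VV[0][0]++ -> VV[0]=[4, 2]
Event 6: LOCAL 1: VV[1][1]++ -> VV[1]=[0, 3]
Event 7: SEND 1->0: VV[1][1]++ -> VV[1]=[0, 4], msg_vec=[0, 4]; VV[0]=max(VV[0],msg_vec) then VV[0][0]++ -> VV[0]=[5, 4]
Event 8: LOCAL 1: VV[1][1]++ -> VV[1]=[0, 5]
Event 9: SEND 0->1: VV[0][0]++ -> VV[0]=[6, 4], msg_vec=[6, 4]; VV[1]=max(VV[1],msg_vec) then VV[1][1]++ -> VV[1]=[6, 6]
Final vectors: VV[0]=[6, 4]; VV[1]=[6, 6]

Answer: 6 6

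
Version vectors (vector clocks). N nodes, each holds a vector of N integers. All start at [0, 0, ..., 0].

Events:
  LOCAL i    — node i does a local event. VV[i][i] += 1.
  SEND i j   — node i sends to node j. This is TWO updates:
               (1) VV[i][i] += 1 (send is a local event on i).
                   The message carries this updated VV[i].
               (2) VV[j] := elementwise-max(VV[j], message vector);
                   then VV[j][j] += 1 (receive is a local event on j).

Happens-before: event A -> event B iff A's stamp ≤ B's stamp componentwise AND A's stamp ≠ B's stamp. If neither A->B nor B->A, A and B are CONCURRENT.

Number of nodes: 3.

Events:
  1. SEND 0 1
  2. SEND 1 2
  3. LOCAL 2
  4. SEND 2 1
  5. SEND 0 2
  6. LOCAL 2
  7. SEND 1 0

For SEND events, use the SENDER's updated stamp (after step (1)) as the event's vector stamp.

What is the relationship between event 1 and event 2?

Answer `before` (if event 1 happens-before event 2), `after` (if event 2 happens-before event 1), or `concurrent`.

Initial: VV[0]=[0, 0, 0]
Initial: VV[1]=[0, 0, 0]
Initial: VV[2]=[0, 0, 0]
Event 1: SEND 0->1: VV[0][0]++ -> VV[0]=[1, 0, 0], msg_vec=[1, 0, 0]; VV[1]=max(VV[1],msg_vec) then VV[1][1]++ -> VV[1]=[1, 1, 0]
Event 2: SEND 1->2: VV[1][1]++ -> VV[1]=[1, 2, 0], msg_vec=[1, 2, 0]; VV[2]=max(VV[2],msg_vec) then VV[2][2]++ -> VV[2]=[1, 2, 1]
Event 3: LOCAL 2: VV[2][2]++ -> VV[2]=[1, 2, 2]
Event 4: SEND 2->1: VV[2][2]++ -> VV[2]=[1, 2, 3], msg_vec=[1, 2, 3]; VV[1]=max(VV[1],msg_vec) then VV[1][1]++ -> VV[1]=[1, 3, 3]
Event 5: SEND 0->2: VV[0][0]++ -> VV[0]=[2, 0, 0], msg_vec=[2, 0, 0]; VV[2]=max(VV[2],msg_vec) then VV[2][2]++ -> VV[2]=[2, 2, 4]
Event 6: LOCAL 2: VV[2][2]++ -> VV[2]=[2, 2, 5]
Event 7: SEND 1->0: VV[1][1]++ -> VV[1]=[1, 4, 3], msg_vec=[1, 4, 3]; VV[0]=max(VV[0],msg_vec) then VV[0][0]++ -> VV[0]=[3, 4, 3]
Event 1 stamp: [1, 0, 0]
Event 2 stamp: [1, 2, 0]
[1, 0, 0] <= [1, 2, 0]? True
[1, 2, 0] <= [1, 0, 0]? False
Relation: before

Answer: before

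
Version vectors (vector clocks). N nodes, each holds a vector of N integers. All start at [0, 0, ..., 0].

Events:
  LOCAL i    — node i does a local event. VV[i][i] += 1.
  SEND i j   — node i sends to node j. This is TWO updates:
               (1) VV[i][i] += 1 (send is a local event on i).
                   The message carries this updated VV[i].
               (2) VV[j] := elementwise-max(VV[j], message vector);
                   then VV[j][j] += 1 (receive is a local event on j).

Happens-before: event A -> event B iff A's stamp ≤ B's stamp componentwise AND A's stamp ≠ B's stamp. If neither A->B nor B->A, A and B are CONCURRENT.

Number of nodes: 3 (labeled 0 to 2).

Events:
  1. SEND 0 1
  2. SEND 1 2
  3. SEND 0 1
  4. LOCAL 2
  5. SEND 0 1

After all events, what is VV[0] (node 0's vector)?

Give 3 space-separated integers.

Initial: VV[0]=[0, 0, 0]
Initial: VV[1]=[0, 0, 0]
Initial: VV[2]=[0, 0, 0]
Event 1: SEND 0->1: VV[0][0]++ -> VV[0]=[1, 0, 0], msg_vec=[1, 0, 0]; VV[1]=max(VV[1],msg_vec) then VV[1][1]++ -> VV[1]=[1, 1, 0]
Event 2: SEND 1->2: VV[1][1]++ -> VV[1]=[1, 2, 0], msg_vec=[1, 2, 0]; VV[2]=max(VV[2],msg_vec) then VV[2][2]++ -> VV[2]=[1, 2, 1]
Event 3: SEND 0->1: VV[0][0]++ -> VV[0]=[2, 0, 0], msg_vec=[2, 0, 0]; VV[1]=max(VV[1],msg_vec) then VV[1][1]++ -> VV[1]=[2, 3, 0]
Event 4: LOCAL 2: VV[2][2]++ -> VV[2]=[1, 2, 2]
Event 5: SEND 0->1: VV[0][0]++ -> VV[0]=[3, 0, 0], msg_vec=[3, 0, 0]; VV[1]=max(VV[1],msg_vec) then VV[1][1]++ -> VV[1]=[3, 4, 0]
Final vectors: VV[0]=[3, 0, 0]; VV[1]=[3, 4, 0]; VV[2]=[1, 2, 2]

Answer: 3 0 0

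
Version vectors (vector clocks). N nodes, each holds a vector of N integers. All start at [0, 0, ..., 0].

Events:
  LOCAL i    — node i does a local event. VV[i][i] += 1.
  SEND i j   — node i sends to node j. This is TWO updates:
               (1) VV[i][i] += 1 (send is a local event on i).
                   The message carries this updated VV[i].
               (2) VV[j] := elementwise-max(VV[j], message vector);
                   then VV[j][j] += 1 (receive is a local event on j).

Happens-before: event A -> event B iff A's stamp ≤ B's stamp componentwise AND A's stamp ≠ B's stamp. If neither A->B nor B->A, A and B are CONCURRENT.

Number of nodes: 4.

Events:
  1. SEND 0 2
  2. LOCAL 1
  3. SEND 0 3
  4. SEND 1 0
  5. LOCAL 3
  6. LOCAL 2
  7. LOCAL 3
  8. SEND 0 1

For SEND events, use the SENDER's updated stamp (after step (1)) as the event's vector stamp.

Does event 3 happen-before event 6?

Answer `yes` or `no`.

Initial: VV[0]=[0, 0, 0, 0]
Initial: VV[1]=[0, 0, 0, 0]
Initial: VV[2]=[0, 0, 0, 0]
Initial: VV[3]=[0, 0, 0, 0]
Event 1: SEND 0->2: VV[0][0]++ -> VV[0]=[1, 0, 0, 0], msg_vec=[1, 0, 0, 0]; VV[2]=max(VV[2],msg_vec) then VV[2][2]++ -> VV[2]=[1, 0, 1, 0]
Event 2: LOCAL 1: VV[1][1]++ -> VV[1]=[0, 1, 0, 0]
Event 3: SEND 0->3: VV[0][0]++ -> VV[0]=[2, 0, 0, 0], msg_vec=[2, 0, 0, 0]; VV[3]=max(VV[3],msg_vec) then VV[3][3]++ -> VV[3]=[2, 0, 0, 1]
Event 4: SEND 1->0: VV[1][1]++ -> VV[1]=[0, 2, 0, 0], msg_vec=[0, 2, 0, 0]; VV[0]=max(VV[0],msg_vec) then VV[0][0]++ -> VV[0]=[3, 2, 0, 0]
Event 5: LOCAL 3: VV[3][3]++ -> VV[3]=[2, 0, 0, 2]
Event 6: LOCAL 2: VV[2][2]++ -> VV[2]=[1, 0, 2, 0]
Event 7: LOCAL 3: VV[3][3]++ -> VV[3]=[2, 0, 0, 3]
Event 8: SEND 0->1: VV[0][0]++ -> VV[0]=[4, 2, 0, 0], msg_vec=[4, 2, 0, 0]; VV[1]=max(VV[1],msg_vec) then VV[1][1]++ -> VV[1]=[4, 3, 0, 0]
Event 3 stamp: [2, 0, 0, 0]
Event 6 stamp: [1, 0, 2, 0]
[2, 0, 0, 0] <= [1, 0, 2, 0]? False. Equal? False. Happens-before: False

Answer: no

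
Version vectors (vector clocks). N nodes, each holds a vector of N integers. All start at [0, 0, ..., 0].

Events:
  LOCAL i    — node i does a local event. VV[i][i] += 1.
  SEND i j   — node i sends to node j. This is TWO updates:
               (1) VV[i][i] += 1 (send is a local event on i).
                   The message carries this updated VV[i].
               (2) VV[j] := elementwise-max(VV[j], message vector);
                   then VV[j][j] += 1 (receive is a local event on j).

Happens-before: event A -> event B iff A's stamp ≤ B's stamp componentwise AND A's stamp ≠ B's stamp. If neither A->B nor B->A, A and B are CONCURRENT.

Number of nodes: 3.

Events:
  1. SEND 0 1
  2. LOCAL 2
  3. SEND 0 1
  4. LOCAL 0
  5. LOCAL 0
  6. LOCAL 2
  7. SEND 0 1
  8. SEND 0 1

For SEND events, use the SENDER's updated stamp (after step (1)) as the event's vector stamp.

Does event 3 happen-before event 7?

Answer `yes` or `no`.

Initial: VV[0]=[0, 0, 0]
Initial: VV[1]=[0, 0, 0]
Initial: VV[2]=[0, 0, 0]
Event 1: SEND 0->1: VV[0][0]++ -> VV[0]=[1, 0, 0], msg_vec=[1, 0, 0]; VV[1]=max(VV[1],msg_vec) then VV[1][1]++ -> VV[1]=[1, 1, 0]
Event 2: LOCAL 2: VV[2][2]++ -> VV[2]=[0, 0, 1]
Event 3: SEND 0->1: VV[0][0]++ -> VV[0]=[2, 0, 0], msg_vec=[2, 0, 0]; VV[1]=max(VV[1],msg_vec) then VV[1][1]++ -> VV[1]=[2, 2, 0]
Event 4: LOCAL 0: VV[0][0]++ -> VV[0]=[3, 0, 0]
Event 5: LOCAL 0: VV[0][0]++ -> VV[0]=[4, 0, 0]
Event 6: LOCAL 2: VV[2][2]++ -> VV[2]=[0, 0, 2]
Event 7: SEND 0->1: VV[0][0]++ -> VV[0]=[5, 0, 0], msg_vec=[5, 0, 0]; VV[1]=max(VV[1],msg_vec) then VV[1][1]++ -> VV[1]=[5, 3, 0]
Event 8: SEND 0->1: VV[0][0]++ -> VV[0]=[6, 0, 0], msg_vec=[6, 0, 0]; VV[1]=max(VV[1],msg_vec) then VV[1][1]++ -> VV[1]=[6, 4, 0]
Event 3 stamp: [2, 0, 0]
Event 7 stamp: [5, 0, 0]
[2, 0, 0] <= [5, 0, 0]? True. Equal? False. Happens-before: True

Answer: yes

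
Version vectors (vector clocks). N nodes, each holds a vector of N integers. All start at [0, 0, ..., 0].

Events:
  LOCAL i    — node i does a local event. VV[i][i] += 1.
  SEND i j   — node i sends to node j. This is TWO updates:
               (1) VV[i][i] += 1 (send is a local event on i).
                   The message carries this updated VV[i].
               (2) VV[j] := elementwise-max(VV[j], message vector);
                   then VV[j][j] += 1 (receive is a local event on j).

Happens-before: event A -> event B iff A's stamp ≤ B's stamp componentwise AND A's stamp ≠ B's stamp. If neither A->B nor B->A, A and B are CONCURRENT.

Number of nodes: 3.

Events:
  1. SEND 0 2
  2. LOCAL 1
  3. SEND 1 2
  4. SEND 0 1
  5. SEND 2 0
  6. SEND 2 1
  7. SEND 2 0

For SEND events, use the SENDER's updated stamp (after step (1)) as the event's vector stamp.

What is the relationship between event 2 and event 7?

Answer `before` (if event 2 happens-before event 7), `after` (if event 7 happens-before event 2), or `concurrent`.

Initial: VV[0]=[0, 0, 0]
Initial: VV[1]=[0, 0, 0]
Initial: VV[2]=[0, 0, 0]
Event 1: SEND 0->2: VV[0][0]++ -> VV[0]=[1, 0, 0], msg_vec=[1, 0, 0]; VV[2]=max(VV[2],msg_vec) then VV[2][2]++ -> VV[2]=[1, 0, 1]
Event 2: LOCAL 1: VV[1][1]++ -> VV[1]=[0, 1, 0]
Event 3: SEND 1->2: VV[1][1]++ -> VV[1]=[0, 2, 0], msg_vec=[0, 2, 0]; VV[2]=max(VV[2],msg_vec) then VV[2][2]++ -> VV[2]=[1, 2, 2]
Event 4: SEND 0->1: VV[0][0]++ -> VV[0]=[2, 0, 0], msg_vec=[2, 0, 0]; VV[1]=max(VV[1],msg_vec) then VV[1][1]++ -> VV[1]=[2, 3, 0]
Event 5: SEND 2->0: VV[2][2]++ -> VV[2]=[1, 2, 3], msg_vec=[1, 2, 3]; VV[0]=max(VV[0],msg_vec) then VV[0][0]++ -> VV[0]=[3, 2, 3]
Event 6: SEND 2->1: VV[2][2]++ -> VV[2]=[1, 2, 4], msg_vec=[1, 2, 4]; VV[1]=max(VV[1],msg_vec) then VV[1][1]++ -> VV[1]=[2, 4, 4]
Event 7: SEND 2->0: VV[2][2]++ -> VV[2]=[1, 2, 5], msg_vec=[1, 2, 5]; VV[0]=max(VV[0],msg_vec) then VV[0][0]++ -> VV[0]=[4, 2, 5]
Event 2 stamp: [0, 1, 0]
Event 7 stamp: [1, 2, 5]
[0, 1, 0] <= [1, 2, 5]? True
[1, 2, 5] <= [0, 1, 0]? False
Relation: before

Answer: before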